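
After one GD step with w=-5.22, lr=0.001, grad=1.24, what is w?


w_new = w - α·∇
= -5.22 - 0.001·1.24
= -5.22 - 0.00124
= -5.22124

-5.22124


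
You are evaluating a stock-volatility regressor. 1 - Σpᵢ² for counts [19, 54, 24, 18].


Probabilities: [19/115, 54/115, 24/115, 18/115] ≈ [0.1652, 0.4696, 0.2087, 0.1565]
Σpᵢ² = (361 + 2916 + 576 + 324)/115² = 4177/13225
Gini = 1 - Σpᵢ² = 1 - 4177/13225 = 0.6842

0.6842


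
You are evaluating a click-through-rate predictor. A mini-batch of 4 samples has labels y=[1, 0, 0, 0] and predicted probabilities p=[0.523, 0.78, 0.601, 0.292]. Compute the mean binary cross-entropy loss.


L[0] = -ln(0.523) = 0.6482
L[1] = -ln(1-0.78) = -ln(0.22) = 1.5141
L[2] = -ln(1-0.601) = -ln(0.399) = 0.9188
L[3] = -ln(1-0.292) = -ln(0.708) = 0.3453
mean = (0.6482 + 1.5141 + 0.9188 + 0.3453)/4 = 0.8566

0.8566


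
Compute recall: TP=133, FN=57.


Recall = TP/(TP+FN)
= 133/(133+57)
= 133/190 = 70.0%

70.0%


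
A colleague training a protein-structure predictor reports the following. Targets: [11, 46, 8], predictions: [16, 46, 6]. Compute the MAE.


Absolute errors: |11-16|=5, |46-46|=0, |8-6|=2
Sum = 7
MAE = 7/3 = 7/3

7/3


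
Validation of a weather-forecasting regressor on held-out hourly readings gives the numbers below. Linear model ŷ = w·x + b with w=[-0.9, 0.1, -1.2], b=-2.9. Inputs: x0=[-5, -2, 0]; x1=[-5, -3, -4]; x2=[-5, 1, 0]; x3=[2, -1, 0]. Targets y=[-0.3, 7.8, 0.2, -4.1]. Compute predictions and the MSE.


ŷ0 = (-0.9)·(-5) + (0.1)·(-2) + (-1.2)·(0) - 2.9 = 1.4
ŷ1 = (-0.9)·(-5) + (0.1)·(-3) + (-1.2)·(-4) - 2.9 = 6.1
ŷ2 = (-0.9)·(-5) + (0.1)·(1) + (-1.2)·(0) - 2.9 = 1.7
ŷ3 = (-0.9)·(2) + (0.1)·(-1) + (-1.2)·(0) - 2.9 = -4.8
errors² = [2.89, 2.89, 2.25, 0.49]
MSE = 8.5200/4 = 2.13

2.13


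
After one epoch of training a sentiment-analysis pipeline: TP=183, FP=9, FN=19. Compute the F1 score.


Precision = 183/192 = 0.9531
Recall = 183/202 = 0.9059
F1 = 2·P·R/(P+R) = 2·TP/(2·TP+FP+FN) = 366/(366+9+19) = 366/394 = 0.9289

0.9289


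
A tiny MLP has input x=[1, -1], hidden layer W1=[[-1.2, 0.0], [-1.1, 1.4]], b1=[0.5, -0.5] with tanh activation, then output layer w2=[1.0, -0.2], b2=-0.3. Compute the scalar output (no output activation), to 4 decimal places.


z1[0] = (-1.2)·(1) + (0.0)·(-1) + 0.5 = -0.7
z1[1] = (-1.1)·(1) + (1.4)·(-1) - 0.5 = -3.0
h = tanh(z1) = [-0.6044, -0.9951]
output = (1.0)·(-0.6044) + (-0.2)·(-0.9951) - 0.3 = -0.7054

-0.7054


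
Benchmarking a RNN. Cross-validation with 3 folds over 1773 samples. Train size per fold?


Fold size = 1773/3 = 591
Training per fold = 1773 - 591 = 1182

1182


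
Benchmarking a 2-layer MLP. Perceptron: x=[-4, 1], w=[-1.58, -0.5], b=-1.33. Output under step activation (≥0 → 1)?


z = (-4)·(-1.58) + (1)·(-0.5) - 1.33
  = 4.49
step(z) = 1 (z≥0)

1


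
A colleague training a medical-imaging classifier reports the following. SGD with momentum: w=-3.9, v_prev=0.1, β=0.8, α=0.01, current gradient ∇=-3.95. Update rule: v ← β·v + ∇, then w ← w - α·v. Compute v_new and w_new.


v_new = 0.8·0.1 - 3.95 = 0.08 - 3.95 = -3.87
w_new = -3.9 - 0.01·-3.87 = -3.9 + 0.0387 = -3.8613

v_new=-3.87, w_new=-3.8613


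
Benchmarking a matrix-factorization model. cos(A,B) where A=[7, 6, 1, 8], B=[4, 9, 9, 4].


A·B = 7·4 + 6·9 + 1·9 + 8·4 = 123
‖A‖ = √150 = 12.2474, ‖B‖ = √194 = 13.9284
cos = 123/(√150·√194) = 123/√29100 = 0.721

0.721


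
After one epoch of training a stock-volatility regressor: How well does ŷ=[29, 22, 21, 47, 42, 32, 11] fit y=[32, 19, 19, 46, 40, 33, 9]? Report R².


ȳ = 28.2857
SS_res = Σ(y-ŷ)² = 32
SS_tot = Σ(y-ȳ)² = 1031.43
R² = 1 - SS_res/SS_tot = 1 - 0.031 = 0.969

0.969


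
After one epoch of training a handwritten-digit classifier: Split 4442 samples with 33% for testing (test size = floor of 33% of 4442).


Test = ⌊4442·33/100⌋ = 1465
Train = 4442 - 1465 = 2977

Train: 2977, Test: 1465


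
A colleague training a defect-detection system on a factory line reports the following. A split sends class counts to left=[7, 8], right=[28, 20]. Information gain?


Parent = [35, 28], H_parent = 0.9911
H_left = 0.9968 (n=15), H_right = 0.9799 (n=48)
H_children = (15/63)·0.9968 + (48/63)·0.9799 = 0.9839
IG = 0.9911 - 0.9839 = 0.0072

0.0072


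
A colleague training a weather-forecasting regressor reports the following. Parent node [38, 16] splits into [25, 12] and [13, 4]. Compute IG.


Parent = [38, 16], H_parent = 0.8767
H_left = 0.909 (n=37), H_right = 0.7871 (n=17)
H_children = (37/54)·0.909 + (17/54)·0.7871 = 0.8706
IG = 0.8767 - 0.8706 = 0.0061

0.0061


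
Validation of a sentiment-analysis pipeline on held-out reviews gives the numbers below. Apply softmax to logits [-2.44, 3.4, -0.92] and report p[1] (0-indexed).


Exponentials: e^-2.44=0.0872, e^3.4=29.9641, e^-0.92=0.3985
Sum = 30.4498
Softmax = [0.0029, 0.984, 0.0131]
p[1] = 29.9641/30.4498 = 0.984

0.984


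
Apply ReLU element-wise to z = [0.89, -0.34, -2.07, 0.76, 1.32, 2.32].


ReLU(0.89) = max(0, 0.89) = 0.89
ReLU(-0.34) = max(0, -0.34) = 0.0
ReLU(-2.07) = max(0, -2.07) = 0.0
ReLU(0.76) = max(0, 0.76) = 0.76
ReLU(1.32) = max(0, 1.32) = 1.32
ReLU(2.32) = max(0, 2.32) = 2.32
result = [0.89, 0.0, 0.0, 0.76, 1.32, 2.32]

[0.89, 0.0, 0.0, 0.76, 1.32, 2.32]


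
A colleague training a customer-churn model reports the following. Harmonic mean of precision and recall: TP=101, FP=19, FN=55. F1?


Precision = 101/120 = 0.8417
Recall = 101/156 = 0.6474
F1 = 2·P·R/(P+R) = 2·TP/(2·TP+FP+FN) = 202/(202+19+55) = 202/276 = 0.7319

0.7319


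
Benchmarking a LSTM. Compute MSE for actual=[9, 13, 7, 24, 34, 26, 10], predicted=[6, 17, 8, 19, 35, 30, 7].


Squared errors: (9-6)²=9, (13-17)²=16, (7-8)²=1, (24-19)²=25, (34-35)²=1, (26-30)²=16, (10-7)²=9
Sum = 77
MSE = 77/7 = 11

11


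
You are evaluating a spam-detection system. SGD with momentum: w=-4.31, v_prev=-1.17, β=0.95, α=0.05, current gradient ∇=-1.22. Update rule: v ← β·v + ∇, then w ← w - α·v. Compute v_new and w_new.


v_new = 0.95·-1.17 - 1.22 = -1.1115 - 1.22 = -2.3315
w_new = -4.31 - 0.05·-2.3315 = -4.31 + 0.116575 = -4.193425

v_new=-2.3315, w_new=-4.193425


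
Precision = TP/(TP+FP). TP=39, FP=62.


Precision = TP/(TP+FP)
= 39/(39+62)
= 39/101 = 38.61%

38.61%


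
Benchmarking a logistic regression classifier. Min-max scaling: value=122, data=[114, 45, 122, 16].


min=16, max=122
(122-16)/(122-16) = 106/106 = 1.0

1.0


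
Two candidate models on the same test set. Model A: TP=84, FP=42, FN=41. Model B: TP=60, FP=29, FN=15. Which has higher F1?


Model A: P=84/126=0.6667, R=84/125=0.672, F1=2PR/(P+R)=2TP/(2TP+FP+FN)=168/251=0.6693
Model B: P=60/89=0.6742, R=60/75=0.8, F1=2PR/(P+R)=2TP/(2TP+FP+FN)=120/164=0.7317
0.6693 < 0.7317 → Model B

Model B


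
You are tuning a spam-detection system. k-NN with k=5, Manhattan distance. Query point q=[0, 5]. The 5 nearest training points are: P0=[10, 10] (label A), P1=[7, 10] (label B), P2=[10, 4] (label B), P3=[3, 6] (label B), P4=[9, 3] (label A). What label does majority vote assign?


d(q,P0) = 15  (label A)
d(q,P1) = 12  (label B)
d(q,P2) = 11  (label B)
d(q,P3) = 4  (label B)
d(q,P4) = 11  (label A)
Votes: A=2, B=3
Majority → B

B


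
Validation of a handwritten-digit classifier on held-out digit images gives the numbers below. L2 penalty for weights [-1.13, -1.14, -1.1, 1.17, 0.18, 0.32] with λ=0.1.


‖w‖₂² = (-1.13)² + (-1.14)² + (-1.1)² + (1.17)² + (0.18)² + (0.32)²
     = 1.2769 + 1.2996 + 1.21 + 1.3689 + 0.0324 + 0.1024
     = 5.2902
λ·‖w‖₂² = 0.1·5.2902 = 0.52902

0.52902


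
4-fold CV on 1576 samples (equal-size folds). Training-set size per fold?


Fold size = 1576/4 = 394
Training per fold = 1576 - 394 = 1182

1182


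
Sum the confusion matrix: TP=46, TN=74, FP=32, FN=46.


Total = TP + TN + FP + FN
= 46 + 74 + 32 + 46
= 198
(Predicted positive: 78, predicted negative: 120)

198


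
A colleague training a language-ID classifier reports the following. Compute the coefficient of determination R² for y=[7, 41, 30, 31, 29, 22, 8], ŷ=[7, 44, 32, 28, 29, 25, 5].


ȳ = 24
SS_res = Σ(y-ŷ)² = 40
SS_tot = Σ(y-ȳ)² = 948
R² = 1 - SS_res/SS_tot = 1 - 0.0422 = 0.9578

0.9578


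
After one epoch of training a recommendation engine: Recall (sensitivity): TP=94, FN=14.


Recall = TP/(TP+FN)
= 94/(94+14)
= 94/108 = 87.04%

87.04%


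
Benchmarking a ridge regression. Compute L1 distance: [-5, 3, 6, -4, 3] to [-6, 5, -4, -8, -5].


d = |-5+ 6| + |3-5| + |6+ 4| + |-4+ 8| + |3+ 5|
  = 1 + 2 + 10 + 4 + 8
  = 25

25


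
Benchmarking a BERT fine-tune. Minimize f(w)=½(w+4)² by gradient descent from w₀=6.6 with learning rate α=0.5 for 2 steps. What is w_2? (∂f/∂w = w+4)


step 1: grad = 6.6+4 = 10.6; w = 6.6 - 0.5·(10.6) = 1.3
step 2: grad = 1.3+4 = 5.3; w = 1.3 - 0.5·(5.3) = -1.35

-1.35


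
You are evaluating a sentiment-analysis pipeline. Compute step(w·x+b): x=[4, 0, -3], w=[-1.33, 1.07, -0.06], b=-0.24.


z = (4)·(-1.33) + (0)·(1.07) + (-3)·(-0.06) - 0.24
  = -5.38
step(z) = 0 (z<0)

0


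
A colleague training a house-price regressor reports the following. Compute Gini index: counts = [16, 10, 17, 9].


Probabilities: [16/52, 10/52, 17/52, 9/52] ≈ [0.3077, 0.1923, 0.3269, 0.1731]
Σpᵢ² = (256 + 100 + 289 + 81)/52² = 726/2704
Gini = 1 - Σpᵢ² = 1 - 726/2704 = 0.7315

0.7315


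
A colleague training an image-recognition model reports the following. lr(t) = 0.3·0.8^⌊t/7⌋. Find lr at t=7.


n_drops = ⌊7/7⌋ = 1
lr = 0.3·0.8^1 = 0.3·0.8 = 0.24

0.24


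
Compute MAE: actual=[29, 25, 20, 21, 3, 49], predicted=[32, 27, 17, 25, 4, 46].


Absolute errors: |29-32|=3, |25-27|=2, |20-17|=3, |21-25|=4, |3-4|=1, |49-46|=3
Sum = 16
MAE = 16/6 = 8/3

8/3


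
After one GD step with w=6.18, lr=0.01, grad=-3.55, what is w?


w_new = w - α·∇
= 6.18 - 0.01·-3.55
= 6.18 + 0.0355
= 6.2155

6.2155


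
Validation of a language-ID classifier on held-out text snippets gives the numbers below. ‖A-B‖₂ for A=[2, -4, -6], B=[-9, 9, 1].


d = √((2+ 9)² + (-4-9)² + (-6-1)²)
  = √(121 + 169 + 49)
  = √339 = 18.412

18.412


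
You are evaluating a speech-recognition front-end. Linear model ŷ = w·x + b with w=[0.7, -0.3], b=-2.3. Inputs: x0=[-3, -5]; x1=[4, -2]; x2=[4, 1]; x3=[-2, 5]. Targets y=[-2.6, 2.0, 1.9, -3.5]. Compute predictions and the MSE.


ŷ0 = (0.7)·(-3) + (-0.3)·(-5) - 2.3 = -2.9
ŷ1 = (0.7)·(4) + (-0.3)·(-2) - 2.3 = 1.1
ŷ2 = (0.7)·(4) + (-0.3)·(1) - 2.3 = 0.2
ŷ3 = (0.7)·(-2) + (-0.3)·(5) - 2.3 = -5.2
errors² = [0.09, 0.81, 2.89, 2.89]
MSE = 6.6800/4 = 1.67

1.67


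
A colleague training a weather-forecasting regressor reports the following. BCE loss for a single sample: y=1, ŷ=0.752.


BCE = -[y·ln(p) + (1-y)·ln(1-p)]
= -1·ln(0.752) - 0
= -ln(0.752) = 0.285

0.285


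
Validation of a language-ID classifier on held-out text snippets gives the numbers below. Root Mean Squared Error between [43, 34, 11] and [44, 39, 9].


MSE = 30/3 = 10
RMSE = √(30/3) = 3.1623

3.1623


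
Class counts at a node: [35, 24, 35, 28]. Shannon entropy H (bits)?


Probabilities: [35/122, 24/122, 35/122, 28/122] ≈ [0.2869, 0.1967, 0.2869, 0.2295]
H = -((35/122)·log₂(35/122) + (24/122)·log₂(24/122) + (35/122)·log₂(35/122) + (28/122)·log₂(28/122))
  = 1.9824 bits

1.9824 bits


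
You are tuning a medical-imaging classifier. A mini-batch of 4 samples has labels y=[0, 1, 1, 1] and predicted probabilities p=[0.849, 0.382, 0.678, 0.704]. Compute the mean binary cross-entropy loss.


L[0] = -ln(1-0.849) = -ln(0.151) = 1.8905
L[1] = -ln(0.382) = 0.9623
L[2] = -ln(0.678) = 0.3886
L[3] = -ln(0.704) = 0.351
mean = (1.8905 + 0.9623 + 0.3886 + 0.351)/4 = 0.8981

0.8981


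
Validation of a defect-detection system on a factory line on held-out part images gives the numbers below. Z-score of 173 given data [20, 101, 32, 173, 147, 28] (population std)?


μ = 83.5, σ = 60.709
z = (173 - 83.5)/60.709 = 1.4742

1.4742


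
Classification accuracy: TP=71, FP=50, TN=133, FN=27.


Accuracy = (TP+TN)/(TP+TN+FP+FN)
= (71+133)/(281)
= 204/281 = 72.6%

72.6%


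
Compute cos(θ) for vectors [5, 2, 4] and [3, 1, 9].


A·B = 5·3 + 2·1 + 4·9 = 53
‖A‖ = √45 = 6.7082, ‖B‖ = √91 = 9.5394
cos = 53/(√45·√91) = 53/√4095 = 0.8282

0.8282


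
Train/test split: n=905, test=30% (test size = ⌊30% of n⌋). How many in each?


Test = ⌊905·30/100⌋ = 271
Train = 905 - 271 = 634

Train: 634, Test: 271


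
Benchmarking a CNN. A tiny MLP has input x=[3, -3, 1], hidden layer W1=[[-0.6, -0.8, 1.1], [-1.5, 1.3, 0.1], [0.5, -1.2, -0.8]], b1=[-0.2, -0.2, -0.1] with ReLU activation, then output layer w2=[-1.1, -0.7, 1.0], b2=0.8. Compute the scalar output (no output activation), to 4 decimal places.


z1[0] = (-0.6)·(3) + (-0.8)·(-3) + (1.1)·(1) - 0.2 = 1.5
z1[1] = (-1.5)·(3) + (1.3)·(-3) + (0.1)·(1) - 0.2 = -8.5
z1[2] = (0.5)·(3) + (-1.2)·(-3) + (-0.8)·(1) - 0.1 = 4.2
h = ReLU(z1) = [1.5, 0.0, 4.2]
output = (-1.1)·(1.5) + (-0.7)·(0.0) + (1.0)·(4.2) + 0.8 = 3.35

3.35


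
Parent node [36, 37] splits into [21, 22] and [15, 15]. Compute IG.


Parent = [36, 37], H_parent = 0.9999
H_left = 0.9996 (n=43), H_right = 1 (n=30)
H_children = (43/73)·0.9996 + (30/73)·1 = 0.9998
IG = 0.9999 - 0.9998 = 0.0001

0.0001


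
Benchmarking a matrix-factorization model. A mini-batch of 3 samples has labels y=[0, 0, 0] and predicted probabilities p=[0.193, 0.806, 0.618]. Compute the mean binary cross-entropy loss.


L[0] = -ln(1-0.193) = -ln(0.807) = 0.2144
L[1] = -ln(1-0.806) = -ln(0.194) = 1.6399
L[2] = -ln(1-0.618) = -ln(0.382) = 0.9623
mean = (0.2144 + 1.6399 + 0.9623)/3 = 0.9389

0.9389


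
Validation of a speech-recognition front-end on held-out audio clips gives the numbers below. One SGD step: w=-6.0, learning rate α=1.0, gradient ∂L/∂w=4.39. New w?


w_new = w - α·∇
= -6.0 - 1.0·4.39
= -6.0 - 4.39
= -10.39

-10.39


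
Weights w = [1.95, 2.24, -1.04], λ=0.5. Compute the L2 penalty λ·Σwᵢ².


‖w‖₂² = (1.95)² + (2.24)² + (-1.04)²
     = 3.8025 + 5.0176 + 1.0816
     = 9.9017
λ·‖w‖₂² = 0.5·9.9017 = 4.95085

4.95085


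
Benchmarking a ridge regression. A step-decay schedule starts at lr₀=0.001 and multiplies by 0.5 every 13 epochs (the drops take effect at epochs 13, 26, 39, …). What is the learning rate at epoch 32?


n_drops = ⌊32/13⌋ = 2
lr = 0.001·0.5^2 = 0.001·0.25 = 0.00025

0.00025


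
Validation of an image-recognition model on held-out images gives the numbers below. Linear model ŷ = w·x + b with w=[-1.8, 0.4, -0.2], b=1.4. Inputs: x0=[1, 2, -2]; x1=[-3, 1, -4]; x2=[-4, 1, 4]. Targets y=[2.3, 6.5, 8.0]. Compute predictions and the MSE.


ŷ0 = (-1.8)·(1) + (0.4)·(2) + (-0.2)·(-2) + 1.4 = 0.8
ŷ1 = (-1.8)·(-3) + (0.4)·(1) + (-0.2)·(-4) + 1.4 = 8.0
ŷ2 = (-1.8)·(-4) + (0.4)·(1) + (-0.2)·(4) + 1.4 = 8.2
errors² = [2.25, 2.25, 0.04]
MSE = 4.5400/3 = 1.5133

1.5133


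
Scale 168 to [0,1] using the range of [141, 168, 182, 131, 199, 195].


min=131, max=199
(168-131)/(199-131) = 37/68 = 0.5441

0.5441


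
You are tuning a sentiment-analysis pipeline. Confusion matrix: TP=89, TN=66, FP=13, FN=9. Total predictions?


Total = TP + TN + FP + FN
= 89 + 66 + 13 + 9
= 177
(Predicted positive: 102, predicted negative: 75)

177


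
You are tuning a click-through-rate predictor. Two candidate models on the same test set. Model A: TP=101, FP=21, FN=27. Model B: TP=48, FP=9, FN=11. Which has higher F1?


Model A: P=101/122=0.8279, R=101/128=0.7891, F1=2PR/(P+R)=2TP/(2TP+FP+FN)=202/250=0.808
Model B: P=48/57=0.8421, R=48/59=0.8136, F1=2PR/(P+R)=2TP/(2TP+FP+FN)=96/116=0.8276
0.808 < 0.8276 → Model B

Model B


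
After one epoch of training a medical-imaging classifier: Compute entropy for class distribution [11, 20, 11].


Probabilities: [11/42, 20/42, 11/42] ≈ [0.2619, 0.4762, 0.2619]
H = -((11/42)·log₂(11/42) + (20/42)·log₂(20/42) + (11/42)·log₂(11/42))
  = 1.5222 bits

1.5222 bits


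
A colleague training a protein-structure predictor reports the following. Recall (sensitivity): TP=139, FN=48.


Recall = TP/(TP+FN)
= 139/(139+48)
= 139/187 = 74.33%

74.33%


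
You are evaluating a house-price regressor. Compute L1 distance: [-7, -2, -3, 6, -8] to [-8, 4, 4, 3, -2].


d = |-7+ 8| + |-2-4| + |-3-4| + |6-3| + |-8+ 2|
  = 1 + 6 + 7 + 3 + 6
  = 23

23


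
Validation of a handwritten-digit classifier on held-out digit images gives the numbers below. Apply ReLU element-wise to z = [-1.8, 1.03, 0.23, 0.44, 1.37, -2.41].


ReLU(-1.8) = max(0, -1.8) = 0.0
ReLU(1.03) = max(0, 1.03) = 1.03
ReLU(0.23) = max(0, 0.23) = 0.23
ReLU(0.44) = max(0, 0.44) = 0.44
ReLU(1.37) = max(0, 1.37) = 1.37
ReLU(-2.41) = max(0, -2.41) = 0.0
result = [0.0, 1.03, 0.23, 0.44, 1.37, 0.0]

[0.0, 1.03, 0.23, 0.44, 1.37, 0.0]


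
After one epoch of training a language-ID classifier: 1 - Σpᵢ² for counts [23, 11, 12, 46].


Probabilities: [23/92, 11/92, 12/92, 46/92] ≈ [0.25, 0.1196, 0.1304, 0.5]
Σpᵢ² = (529 + 121 + 144 + 2116)/92² = 2910/8464
Gini = 1 - Σpᵢ² = 1 - 2910/8464 = 0.6562

0.6562


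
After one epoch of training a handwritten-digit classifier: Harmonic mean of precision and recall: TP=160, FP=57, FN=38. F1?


Precision = 160/217 = 0.7373
Recall = 160/198 = 0.8081
F1 = 2·P·R/(P+R) = 2·TP/(2·TP+FP+FN) = 320/(320+57+38) = 320/415 = 0.7711

0.7711


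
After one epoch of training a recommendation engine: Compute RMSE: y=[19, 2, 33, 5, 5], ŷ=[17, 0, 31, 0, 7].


MSE = 41/5 = 8.2
RMSE = √(41/5) = 2.8636

2.8636


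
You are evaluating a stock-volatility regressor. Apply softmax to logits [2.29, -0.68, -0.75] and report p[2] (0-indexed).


Exponentials: e^2.29=9.8749, e^-0.68=0.5066, e^-0.75=0.4724
Sum = 10.8539
Softmax = [0.9098, 0.0467, 0.0435]
p[2] = 0.4724/10.8539 = 0.0435

0.0435


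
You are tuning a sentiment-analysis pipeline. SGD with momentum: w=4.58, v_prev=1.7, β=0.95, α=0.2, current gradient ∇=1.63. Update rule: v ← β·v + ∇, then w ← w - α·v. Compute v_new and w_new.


v_new = 0.95·1.7 + 1.63 = 1.615 + 1.63 = 3.245
w_new = 4.58 - 0.2·3.245 = 4.58 - 0.649 = 3.931

v_new=3.245, w_new=3.931


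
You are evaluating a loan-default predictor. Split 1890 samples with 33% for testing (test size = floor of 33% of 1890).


Test = ⌊1890·33/100⌋ = 623
Train = 1890 - 623 = 1267

Train: 1267, Test: 623


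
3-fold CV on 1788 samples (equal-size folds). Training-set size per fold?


Fold size = 1788/3 = 596
Training per fold = 1788 - 596 = 1192

1192


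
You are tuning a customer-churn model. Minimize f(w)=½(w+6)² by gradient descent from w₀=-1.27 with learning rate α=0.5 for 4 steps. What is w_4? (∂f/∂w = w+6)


step 1: grad = -1.27+6 = 4.73; w = -1.27 - 0.5·(4.73) = -3.635
step 2: grad = -3.635+6 = 2.365; w = -3.635 - 0.5·(2.365) = -4.8175
step 3: grad = -4.8175+6 = 1.1825; w = -4.8175 - 0.5·(1.1825) = -5.40875
step 4: grad = -5.40875+6 = 0.59125; w = -5.40875 - 0.5·(0.59125) = -5.704375

-5.704375


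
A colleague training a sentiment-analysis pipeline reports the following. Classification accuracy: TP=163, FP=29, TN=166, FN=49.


Accuracy = (TP+TN)/(TP+TN+FP+FN)
= (163+166)/(407)
= 329/407 = 80.84%

80.84%


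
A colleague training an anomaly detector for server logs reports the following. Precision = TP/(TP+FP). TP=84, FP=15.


Precision = TP/(TP+FP)
= 84/(84+15)
= 84/99 = 84.85%

84.85%


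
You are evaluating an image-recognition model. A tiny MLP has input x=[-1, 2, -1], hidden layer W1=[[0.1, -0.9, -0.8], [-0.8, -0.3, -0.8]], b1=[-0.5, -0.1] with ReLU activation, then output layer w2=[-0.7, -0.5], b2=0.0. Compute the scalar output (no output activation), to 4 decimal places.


z1[0] = (0.1)·(-1) + (-0.9)·(2) + (-0.8)·(-1) - 0.5 = -1.6
z1[1] = (-0.8)·(-1) + (-0.3)·(2) + (-0.8)·(-1) - 0.1 = 0.9
h = ReLU(z1) = [0.0, 0.9]
output = (-0.7)·(0.0) + (-0.5)·(0.9) + 0.0 = -0.45

-0.45


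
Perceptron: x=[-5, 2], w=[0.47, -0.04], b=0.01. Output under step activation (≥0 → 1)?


z = (-5)·(0.47) + (2)·(-0.04) + 0.01
  = -2.42
step(z) = 0 (z<0)

0


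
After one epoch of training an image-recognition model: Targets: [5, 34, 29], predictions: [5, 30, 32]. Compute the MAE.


Absolute errors: |5-5|=0, |34-30|=4, |29-32|=3
Sum = 7
MAE = 7/3 = 7/3

7/3


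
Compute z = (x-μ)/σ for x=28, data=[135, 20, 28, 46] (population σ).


μ = 57.25, σ = 45.866
z = (28 - 57.25)/45.866 = -0.6377

-0.6377


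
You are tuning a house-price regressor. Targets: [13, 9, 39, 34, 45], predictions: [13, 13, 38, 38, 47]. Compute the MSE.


Squared errors: (13-13)²=0, (9-13)²=16, (39-38)²=1, (34-38)²=16, (45-47)²=4
Sum = 37
MSE = 37/5 = 37/5

37/5


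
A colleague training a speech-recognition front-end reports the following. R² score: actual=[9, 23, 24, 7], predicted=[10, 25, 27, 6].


ȳ = 15.75
SS_res = Σ(y-ŷ)² = 15
SS_tot = Σ(y-ȳ)² = 242.75
R² = 1 - SS_res/SS_tot = 1 - 0.0618 = 0.9382

0.9382


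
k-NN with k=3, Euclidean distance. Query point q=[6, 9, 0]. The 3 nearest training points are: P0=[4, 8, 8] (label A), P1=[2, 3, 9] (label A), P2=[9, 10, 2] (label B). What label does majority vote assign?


d(q,P0) = 8.3066  (label A)
d(q,P1) = 11.5326  (label A)
d(q,P2) = 3.7417  (label B)
Votes: A=2, B=1
Majority → A

A


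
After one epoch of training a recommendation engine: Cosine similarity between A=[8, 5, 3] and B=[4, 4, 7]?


A·B = 8·4 + 5·4 + 3·7 = 73
‖A‖ = √98 = 9.8995, ‖B‖ = √81 = 9
cos = 73/(√98·√81) = 73/√7938 = 0.8193

0.8193


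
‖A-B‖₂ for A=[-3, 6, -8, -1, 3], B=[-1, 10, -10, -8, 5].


d = √((-3+ 1)² + (6-10)² + (-8+ 10)² + (-1+ 8)² + (3-5)²)
  = √(4 + 16 + 4 + 49 + 4)
  = √77 = 8.775

8.775


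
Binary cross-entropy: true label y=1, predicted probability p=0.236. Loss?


BCE = -[y·ln(p) + (1-y)·ln(1-p)]
= -1·ln(0.236) - 0
= -ln(0.236) = 1.4439

1.4439


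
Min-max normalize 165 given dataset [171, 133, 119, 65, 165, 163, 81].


min=65, max=171
(165-65)/(171-65) = 100/106 = 0.9434

0.9434


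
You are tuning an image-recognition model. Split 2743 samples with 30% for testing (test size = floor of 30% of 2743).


Test = ⌊2743·30/100⌋ = 822
Train = 2743 - 822 = 1921

Train: 1921, Test: 822


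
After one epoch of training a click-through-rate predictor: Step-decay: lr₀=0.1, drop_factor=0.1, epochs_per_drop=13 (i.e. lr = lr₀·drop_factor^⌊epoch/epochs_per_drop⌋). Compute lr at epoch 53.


n_drops = ⌊53/13⌋ = 4
lr = 0.1·0.1^4 = 0.1·0.0001 = 0.00001

0.00001


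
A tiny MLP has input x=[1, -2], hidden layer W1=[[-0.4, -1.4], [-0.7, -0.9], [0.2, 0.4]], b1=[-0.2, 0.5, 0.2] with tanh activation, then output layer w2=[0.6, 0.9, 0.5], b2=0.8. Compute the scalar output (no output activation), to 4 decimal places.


z1[0] = (-0.4)·(1) + (-1.4)·(-2) - 0.2 = 2.2
z1[1] = (-0.7)·(1) + (-0.9)·(-2) + 0.5 = 1.6
z1[2] = (0.2)·(1) + (0.4)·(-2) + 0.2 = -0.4
h = tanh(z1) = [0.9757, 0.9217, -0.3799]
output = (0.6)·(0.9757) + (0.9)·(0.9217) + (0.5)·(-0.3799) + 0.8 = 2.025

2.025


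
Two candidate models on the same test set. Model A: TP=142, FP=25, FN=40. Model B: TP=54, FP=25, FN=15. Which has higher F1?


Model A: P=142/167=0.8503, R=142/182=0.7802, F1=2PR/(P+R)=2TP/(2TP+FP+FN)=284/349=0.8138
Model B: P=54/79=0.6835, R=54/69=0.7826, F1=2PR/(P+R)=2TP/(2TP+FP+FN)=108/148=0.7297
0.8138 > 0.7297 → Model A

Model A


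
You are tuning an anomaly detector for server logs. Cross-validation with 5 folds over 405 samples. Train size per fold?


Fold size = 405/5 = 81
Training per fold = 405 - 81 = 324

324


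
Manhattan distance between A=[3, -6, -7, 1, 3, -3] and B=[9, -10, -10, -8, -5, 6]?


d = |3-9| + |-6+ 10| + |-7+ 10| + |1+ 8| + |3+ 5| + |-3-6|
  = 6 + 4 + 3 + 9 + 8 + 9
  = 39

39


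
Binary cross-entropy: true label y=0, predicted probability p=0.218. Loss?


BCE = -[y·ln(p) + (1-y)·ln(1-p)]
= -0 - 1·ln(1-0.218)
= -ln(0.782) = 0.2459

0.2459


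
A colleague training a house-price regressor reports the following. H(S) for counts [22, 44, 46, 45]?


Probabilities: [22/157, 44/157, 46/157, 45/157] ≈ [0.1401, 0.2803, 0.293, 0.2866]
H = -((22/157)·log₂(22/157) + (44/157)·log₂(44/157) + (46/157)·log₂(46/157) + (45/157)·log₂(45/157))
  = 1.9472 bits

1.9472 bits


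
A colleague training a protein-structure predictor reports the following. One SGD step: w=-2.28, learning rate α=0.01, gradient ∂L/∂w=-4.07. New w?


w_new = w - α·∇
= -2.28 - 0.01·-4.07
= -2.28 + 0.0407
= -2.2393

-2.2393


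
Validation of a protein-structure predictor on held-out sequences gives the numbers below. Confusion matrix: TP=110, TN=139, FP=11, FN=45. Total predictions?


Total = TP + TN + FP + FN
= 110 + 139 + 11 + 45
= 305
(Predicted positive: 121, predicted negative: 184)

305


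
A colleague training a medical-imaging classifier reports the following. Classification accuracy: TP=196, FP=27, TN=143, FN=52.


Accuracy = (TP+TN)/(TP+TN+FP+FN)
= (196+143)/(418)
= 339/418 = 81.1%

81.1%


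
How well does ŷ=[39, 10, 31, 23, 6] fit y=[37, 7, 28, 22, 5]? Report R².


ȳ = 19.8
SS_res = Σ(y-ŷ)² = 24
SS_tot = Σ(y-ȳ)² = 750.8
R² = 1 - SS_res/SS_tot = 1 - 0.032 = 0.968

0.968


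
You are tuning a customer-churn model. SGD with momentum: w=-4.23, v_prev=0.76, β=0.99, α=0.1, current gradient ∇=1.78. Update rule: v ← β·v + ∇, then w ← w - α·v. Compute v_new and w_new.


v_new = 0.99·0.76 + 1.78 = 0.7524 + 1.78 = 2.5324
w_new = -4.23 - 0.1·2.5324 = -4.23 - 0.25324 = -4.48324

v_new=2.5324, w_new=-4.48324


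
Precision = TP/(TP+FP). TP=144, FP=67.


Precision = TP/(TP+FP)
= 144/(144+67)
= 144/211 = 68.25%

68.25%


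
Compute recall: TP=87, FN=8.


Recall = TP/(TP+FN)
= 87/(87+8)
= 87/95 = 91.58%

91.58%


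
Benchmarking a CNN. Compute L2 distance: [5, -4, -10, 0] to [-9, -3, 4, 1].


d = √((5+ 9)² + (-4+ 3)² + (-10-4)² + (0-1)²)
  = √(196 + 1 + 196 + 1)
  = √394 = 19.8494

19.8494


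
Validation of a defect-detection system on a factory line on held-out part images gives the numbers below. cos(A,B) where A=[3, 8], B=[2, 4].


A·B = 3·2 + 8·4 = 38
‖A‖ = √73 = 8.544, ‖B‖ = √20 = 4.4721
cos = 38/(√73·√20) = 38/√1460 = 0.9945

0.9945


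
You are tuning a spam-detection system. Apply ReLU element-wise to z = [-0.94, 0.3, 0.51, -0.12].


ReLU(-0.94) = max(0, -0.94) = 0.0
ReLU(0.3) = max(0, 0.3) = 0.3
ReLU(0.51) = max(0, 0.51) = 0.51
ReLU(-0.12) = max(0, -0.12) = 0.0
result = [0.0, 0.3, 0.51, 0.0]

[0.0, 0.3, 0.51, 0.0]


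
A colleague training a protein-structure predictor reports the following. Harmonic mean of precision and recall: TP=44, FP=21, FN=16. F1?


Precision = 44/65 = 0.6769
Recall = 44/60 = 0.7333
F1 = 2·P·R/(P+R) = 2·TP/(2·TP+FP+FN) = 88/(88+21+16) = 88/125 = 0.704

0.704


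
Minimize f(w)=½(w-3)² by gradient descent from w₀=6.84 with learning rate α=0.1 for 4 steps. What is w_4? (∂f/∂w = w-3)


step 1: grad = 6.84-3 = 3.84; w = 6.84 - 0.1·(3.84) = 6.456
step 2: grad = 6.456-3 = 3.456; w = 6.456 - 0.1·(3.456) = 6.1104
step 3: grad = 6.1104-3 = 3.1104; w = 6.1104 - 0.1·(3.1104) = 5.79936
step 4: grad = 5.79936-3 = 2.79936; w = 5.79936 - 0.1·(2.79936) = 5.519424

5.519424


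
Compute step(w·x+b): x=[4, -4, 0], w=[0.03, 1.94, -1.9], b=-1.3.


z = (4)·(0.03) + (-4)·(1.94) + (0)·(-1.9) - 1.3
  = -8.94
step(z) = 0 (z<0)

0


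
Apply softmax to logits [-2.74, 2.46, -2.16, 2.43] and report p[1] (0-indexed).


Exponentials: e^-2.74=0.0646, e^2.46=11.7048, e^-2.16=0.1153, e^2.43=11.3589
Sum = 23.2436
Softmax = [0.0028, 0.5036, 0.005, 0.4887]
p[1] = 11.7048/23.2436 = 0.5036

0.5036


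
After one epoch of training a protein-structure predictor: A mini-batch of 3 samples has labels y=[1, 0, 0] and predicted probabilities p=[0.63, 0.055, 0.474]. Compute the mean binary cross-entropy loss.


L[0] = -ln(0.63) = 0.462
L[1] = -ln(1-0.055) = -ln(0.945) = 0.0566
L[2] = -ln(1-0.474) = -ln(0.526) = 0.6425
mean = (0.462 + 0.0566 + 0.6425)/3 = 0.387

0.387


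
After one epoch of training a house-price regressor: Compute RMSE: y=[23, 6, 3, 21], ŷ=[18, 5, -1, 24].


MSE = 51/4 = 12.75
RMSE = √(51/4) = 3.5707

3.5707


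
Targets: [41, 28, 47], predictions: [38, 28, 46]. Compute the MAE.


Absolute errors: |41-38|=3, |28-28|=0, |47-46|=1
Sum = 4
MAE = 4/3 = 4/3

4/3


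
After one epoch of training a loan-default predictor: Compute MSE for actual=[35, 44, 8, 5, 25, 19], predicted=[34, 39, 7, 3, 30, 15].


Squared errors: (35-34)²=1, (44-39)²=25, (8-7)²=1, (5-3)²=4, (25-30)²=25, (19-15)²=16
Sum = 72
MSE = 72/6 = 12

12


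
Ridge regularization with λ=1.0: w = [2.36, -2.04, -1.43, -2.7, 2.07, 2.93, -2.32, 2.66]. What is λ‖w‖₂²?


‖w‖₂² = (2.36)² + (-2.04)² + (-1.43)² + (-2.7)² + (2.07)² + (2.93)² + (-2.32)² + (2.66)²
     = 5.5696 + 4.1616 + 2.0449 + 7.29 + 4.2849 + 8.5849 + 5.3824 + 7.0756
     = 44.3939
λ·‖w‖₂² = 1.0·44.3939 = 44.3939

44.3939


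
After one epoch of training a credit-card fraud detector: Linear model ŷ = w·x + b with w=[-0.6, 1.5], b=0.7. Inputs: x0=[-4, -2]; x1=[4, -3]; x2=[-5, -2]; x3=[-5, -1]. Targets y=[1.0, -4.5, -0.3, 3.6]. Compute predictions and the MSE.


ŷ0 = (-0.6)·(-4) + (1.5)·(-2) + 0.7 = 0.1
ŷ1 = (-0.6)·(4) + (1.5)·(-3) + 0.7 = -6.2
ŷ2 = (-0.6)·(-5) + (1.5)·(-2) + 0.7 = 0.7
ŷ3 = (-0.6)·(-5) + (1.5)·(-1) + 0.7 = 2.2
errors² = [0.81, 2.89, 1.0, 1.96]
MSE = 6.6600/4 = 1.665

1.665


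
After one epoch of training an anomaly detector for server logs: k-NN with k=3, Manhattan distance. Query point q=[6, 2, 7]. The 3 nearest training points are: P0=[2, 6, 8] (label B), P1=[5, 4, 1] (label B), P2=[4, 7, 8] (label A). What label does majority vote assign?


d(q,P0) = 9  (label B)
d(q,P1) = 9  (label B)
d(q,P2) = 8  (label A)
Votes: A=1, B=2
Majority → B

B


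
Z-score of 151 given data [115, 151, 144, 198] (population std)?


μ = 152, σ = 29.7909
z = (151 - 152)/29.7909 = -0.0336

-0.0336


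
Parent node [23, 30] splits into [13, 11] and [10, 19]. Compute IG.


Parent = [23, 30], H_parent = 0.9874
H_left = 0.995 (n=24), H_right = 0.9294 (n=29)
H_children = (24/53)·0.995 + (29/53)·0.9294 = 0.9591
IG = 0.9874 - 0.9591 = 0.0283

0.0283


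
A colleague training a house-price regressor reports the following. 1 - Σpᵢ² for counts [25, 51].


Probabilities: [25/76, 51/76] ≈ [0.3289, 0.6711]
Σpᵢ² = (625 + 2601)/76² = 3226/5776
Gini = 1 - Σpᵢ² = 1 - 3226/5776 = 0.4415

0.4415


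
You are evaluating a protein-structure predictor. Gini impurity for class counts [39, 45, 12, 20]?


Probabilities: [39/116, 45/116, 12/116, 20/116] ≈ [0.3362, 0.3879, 0.1034, 0.1724]
Σpᵢ² = (1521 + 2025 + 144 + 400)/116² = 4090/13456
Gini = 1 - Σpᵢ² = 1 - 4090/13456 = 0.696

0.696


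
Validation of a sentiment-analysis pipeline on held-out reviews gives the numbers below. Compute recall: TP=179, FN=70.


Recall = TP/(TP+FN)
= 179/(179+70)
= 179/249 = 71.89%

71.89%


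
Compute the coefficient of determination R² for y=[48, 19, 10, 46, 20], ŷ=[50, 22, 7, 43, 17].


ȳ = 28.6
SS_res = Σ(y-ŷ)² = 40
SS_tot = Σ(y-ȳ)² = 1191.2
R² = 1 - SS_res/SS_tot = 1 - 0.0336 = 0.9664

0.9664


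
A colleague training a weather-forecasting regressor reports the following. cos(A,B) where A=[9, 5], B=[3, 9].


A·B = 9·3 + 5·9 = 72
‖A‖ = √106 = 10.2956, ‖B‖ = √90 = 9.4868
cos = 72/(√106·√90) = 72/√9540 = 0.7372

0.7372


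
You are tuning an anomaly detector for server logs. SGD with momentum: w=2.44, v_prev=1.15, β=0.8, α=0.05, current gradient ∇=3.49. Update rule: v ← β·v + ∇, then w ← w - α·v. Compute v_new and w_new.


v_new = 0.8·1.15 + 3.49 = 0.92 + 3.49 = 4.41
w_new = 2.44 - 0.05·4.41 = 2.44 - 0.2205 = 2.2195

v_new=4.41, w_new=2.2195


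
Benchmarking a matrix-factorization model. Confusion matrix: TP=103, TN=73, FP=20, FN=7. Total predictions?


Total = TP + TN + FP + FN
= 103 + 73 + 20 + 7
= 203
(Predicted positive: 123, predicted negative: 80)

203


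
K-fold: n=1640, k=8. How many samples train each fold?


Fold size = 1640/8 = 205
Training per fold = 1640 - 205 = 1435

1435


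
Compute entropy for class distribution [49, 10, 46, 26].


Probabilities: [49/131, 10/131, 46/131, 26/131] ≈ [0.374, 0.0763, 0.3511, 0.1985]
H = -((49/131)·log₂(49/131) + (10/131)·log₂(10/131) + (46/131)·log₂(46/131) + (26/131)·log₂(26/131))
  = 1.8072 bits

1.8072 bits


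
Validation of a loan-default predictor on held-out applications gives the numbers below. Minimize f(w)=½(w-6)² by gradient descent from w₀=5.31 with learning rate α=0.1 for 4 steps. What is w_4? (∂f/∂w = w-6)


step 1: grad = 5.31-6 = -0.69; w = 5.31 - 0.1·(-0.69) = 5.379
step 2: grad = 5.379-6 = -0.621; w = 5.379 - 0.1·(-0.621) = 5.4411
step 3: grad = 5.4411-6 = -0.5589; w = 5.4411 - 0.1·(-0.5589) = 5.49699
step 4: grad = 5.49699-6 = -0.50301; w = 5.49699 - 0.1·(-0.50301) = 5.547291

5.547291


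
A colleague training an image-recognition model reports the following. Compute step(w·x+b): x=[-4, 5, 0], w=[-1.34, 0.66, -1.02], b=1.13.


z = (-4)·(-1.34) + (5)·(0.66) + (0)·(-1.02) + 1.13
  = 9.79
step(z) = 1 (z≥0)

1


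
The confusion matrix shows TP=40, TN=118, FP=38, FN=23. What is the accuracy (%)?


Accuracy = (TP+TN)/(TP+TN+FP+FN)
= (40+118)/(219)
= 158/219 = 72.15%

72.15%


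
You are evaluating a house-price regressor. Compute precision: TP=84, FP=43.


Precision = TP/(TP+FP)
= 84/(84+43)
= 84/127 = 66.14%

66.14%


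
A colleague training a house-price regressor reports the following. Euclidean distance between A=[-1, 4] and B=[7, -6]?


d = √((-1-7)² + (4+ 6)²)
  = √(64 + 100)
  = √164 = 12.8062

12.8062


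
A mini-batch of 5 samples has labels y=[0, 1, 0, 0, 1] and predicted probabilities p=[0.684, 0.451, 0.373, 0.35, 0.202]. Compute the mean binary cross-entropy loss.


L[0] = -ln(1-0.684) = -ln(0.316) = 1.152
L[1] = -ln(0.451) = 0.7963
L[2] = -ln(1-0.373) = -ln(0.627) = 0.4668
L[3] = -ln(1-0.35) = -ln(0.65) = 0.4308
L[4] = -ln(0.202) = 1.5995
mean = (1.152 + 0.7963 + 0.4668 + 0.4308 + 1.5995)/5 = 0.8891

0.8891


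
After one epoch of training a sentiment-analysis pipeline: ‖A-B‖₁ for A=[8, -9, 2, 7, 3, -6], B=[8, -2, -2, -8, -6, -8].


d = |8-8| + |-9+ 2| + |2+ 2| + |7+ 8| + |3+ 6| + |-6+ 8|
  = 0 + 7 + 4 + 15 + 9 + 2
  = 37

37


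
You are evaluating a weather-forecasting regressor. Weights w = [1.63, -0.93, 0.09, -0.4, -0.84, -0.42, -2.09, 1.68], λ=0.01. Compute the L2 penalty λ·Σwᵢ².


‖w‖₂² = (1.63)² + (-0.93)² + (0.09)² + (-0.4)² + (-0.84)² + (-0.42)² + (-2.09)² + (1.68)²
     = 2.6569 + 0.8649 + 0.0081 + 0.16 + 0.7056 + 0.1764 + 4.3681 + 2.8224
     = 11.7624
λ·‖w‖₂² = 0.01·11.7624 = 0.117624

0.117624


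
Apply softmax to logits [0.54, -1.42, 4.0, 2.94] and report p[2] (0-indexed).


Exponentials: e^0.54=1.716, e^-1.42=0.2417, e^4.0=54.5982, e^2.94=18.9158
Sum = 75.4717
Softmax = [0.0227, 0.0032, 0.7234, 0.2506]
p[2] = 54.5982/75.4717 = 0.7234

0.7234


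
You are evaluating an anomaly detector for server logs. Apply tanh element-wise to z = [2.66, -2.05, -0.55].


tanh(2.66) = 0.9903
tanh(-2.05) = -0.9674
tanh(-0.55) = -0.5005
result = [0.9903, -0.9674, -0.5005]

[0.9903, -0.9674, -0.5005]


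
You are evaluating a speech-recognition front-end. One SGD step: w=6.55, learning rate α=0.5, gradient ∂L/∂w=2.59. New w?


w_new = w - α·∇
= 6.55 - 0.5·2.59
= 6.55 - 1.295
= 5.255

5.255


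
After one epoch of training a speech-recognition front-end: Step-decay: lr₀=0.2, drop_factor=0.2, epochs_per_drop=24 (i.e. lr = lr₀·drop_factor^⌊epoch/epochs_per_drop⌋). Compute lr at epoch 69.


n_drops = ⌊69/24⌋ = 2
lr = 0.2·0.2^2 = 0.2·0.04 = 0.008

0.008


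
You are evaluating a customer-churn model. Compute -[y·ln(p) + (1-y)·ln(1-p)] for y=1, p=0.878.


BCE = -[y·ln(p) + (1-y)·ln(1-p)]
= -1·ln(0.878) - 0
= -ln(0.878) = 0.1301

0.1301


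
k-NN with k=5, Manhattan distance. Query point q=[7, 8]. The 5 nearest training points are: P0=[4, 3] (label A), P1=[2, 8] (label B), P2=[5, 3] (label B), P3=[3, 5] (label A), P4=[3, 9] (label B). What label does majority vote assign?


d(q,P0) = 8  (label A)
d(q,P1) = 5  (label B)
d(q,P2) = 7  (label B)
d(q,P3) = 7  (label A)
d(q,P4) = 5  (label B)
Votes: A=2, B=3
Majority → B

B


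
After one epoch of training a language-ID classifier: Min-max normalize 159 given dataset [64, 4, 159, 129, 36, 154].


min=4, max=159
(159-4)/(159-4) = 155/155 = 1.0

1.0


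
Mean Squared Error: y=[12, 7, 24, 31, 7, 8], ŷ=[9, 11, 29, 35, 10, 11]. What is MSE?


Squared errors: (12-9)²=9, (7-11)²=16, (24-29)²=25, (31-35)²=16, (7-10)²=9, (8-11)²=9
Sum = 84
MSE = 84/6 = 14

14


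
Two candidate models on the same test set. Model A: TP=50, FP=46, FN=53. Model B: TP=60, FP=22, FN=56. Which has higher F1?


Model A: P=50/96=0.5208, R=50/103=0.4854, F1=2PR/(P+R)=2TP/(2TP+FP+FN)=100/199=0.5025
Model B: P=60/82=0.7317, R=60/116=0.5172, F1=2PR/(P+R)=2TP/(2TP+FP+FN)=120/198=0.6061
0.5025 < 0.6061 → Model B

Model B


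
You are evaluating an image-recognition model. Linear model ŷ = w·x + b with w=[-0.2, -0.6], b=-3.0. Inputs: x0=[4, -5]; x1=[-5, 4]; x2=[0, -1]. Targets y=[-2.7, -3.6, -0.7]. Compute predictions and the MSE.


ŷ0 = (-0.2)·(4) + (-0.6)·(-5) - 3.0 = -0.8
ŷ1 = (-0.2)·(-5) + (-0.6)·(4) - 3.0 = -4.4
ŷ2 = (-0.2)·(0) + (-0.6)·(-1) - 3.0 = -2.4
errors² = [3.61, 0.64, 2.89]
MSE = 7.1400/3 = 2.38

2.38


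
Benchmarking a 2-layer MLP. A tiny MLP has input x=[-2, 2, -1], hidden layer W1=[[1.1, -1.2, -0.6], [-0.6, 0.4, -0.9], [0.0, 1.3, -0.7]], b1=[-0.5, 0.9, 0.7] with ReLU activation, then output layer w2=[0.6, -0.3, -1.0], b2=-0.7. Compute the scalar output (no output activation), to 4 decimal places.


z1[0] = (1.1)·(-2) + (-1.2)·(2) + (-0.6)·(-1) - 0.5 = -4.5
z1[1] = (-0.6)·(-2) + (0.4)·(2) + (-0.9)·(-1) + 0.9 = 3.8
z1[2] = (0.0)·(-2) + (1.3)·(2) + (-0.7)·(-1) + 0.7 = 4.0
h = ReLU(z1) = [0.0, 3.8, 4.0]
output = (0.6)·(0.0) + (-0.3)·(3.8) + (-1.0)·(4.0) - 0.7 = -5.84

-5.84


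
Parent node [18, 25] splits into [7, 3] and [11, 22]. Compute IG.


Parent = [18, 25], H_parent = 0.9808
H_left = 0.8813 (n=10), H_right = 0.9183 (n=33)
H_children = (10/43)·0.8813 + (33/43)·0.9183 = 0.9097
IG = 0.9808 - 0.9097 = 0.0711

0.0711


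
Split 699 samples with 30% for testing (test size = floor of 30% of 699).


Test = ⌊699·30/100⌋ = 209
Train = 699 - 209 = 490

Train: 490, Test: 209


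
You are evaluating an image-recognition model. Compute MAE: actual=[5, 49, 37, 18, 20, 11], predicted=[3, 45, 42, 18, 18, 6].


Absolute errors: |5-3|=2, |49-45|=4, |37-42|=5, |18-18|=0, |20-18|=2, |11-6|=5
Sum = 18
MAE = 18/6 = 3

3


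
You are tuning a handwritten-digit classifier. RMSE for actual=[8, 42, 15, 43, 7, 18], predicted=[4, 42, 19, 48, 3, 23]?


MSE = 98/6 = 16.3333
RMSE = √(98/6) = 4.0415

4.0415


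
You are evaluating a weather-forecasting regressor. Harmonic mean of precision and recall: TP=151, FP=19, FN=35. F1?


Precision = 151/170 = 0.8882
Recall = 151/186 = 0.8118
F1 = 2·P·R/(P+R) = 2·TP/(2·TP+FP+FN) = 302/(302+19+35) = 302/356 = 0.8483

0.8483
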